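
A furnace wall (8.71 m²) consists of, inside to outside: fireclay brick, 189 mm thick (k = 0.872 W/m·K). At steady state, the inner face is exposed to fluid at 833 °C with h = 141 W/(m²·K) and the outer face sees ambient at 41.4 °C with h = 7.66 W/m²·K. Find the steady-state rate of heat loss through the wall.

Series thermal resistances, inner to outer:
  R_conv,in = 1/(hA) = 1/(141·8.71) = 8.143×10^-4 K/W
  R_fireclay brick = L/(kA) = 0.189/(0.872·8.71) = 0.02488 K/W
  R_conv,out = 1/(hA) = 1/(7.66·8.71) = 0.01499 K/W
ΣR = 8.143×10^-4 + 0.02488 + 0.01499 = 0.04068 K/W
Q = ΔT/ΣR = (833 °C − 41.4 °C)/0.04068 = 19500 W

Q = 19500 W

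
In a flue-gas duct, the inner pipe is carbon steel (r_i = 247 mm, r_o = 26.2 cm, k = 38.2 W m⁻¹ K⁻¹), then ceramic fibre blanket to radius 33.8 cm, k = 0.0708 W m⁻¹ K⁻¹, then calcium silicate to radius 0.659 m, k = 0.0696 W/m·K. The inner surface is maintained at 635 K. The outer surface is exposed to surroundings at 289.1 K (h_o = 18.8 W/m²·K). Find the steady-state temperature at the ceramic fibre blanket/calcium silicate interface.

T = 541 K

Series thermal resistances, inner to outer:
  R'_carbon steel = ln(0.262/0.247)/(2πk) = 0.05896/(2π·38.2) = 2.456×10^-4 m·K/W
  R'_ceramic fibre blanket = ln(0.338/0.262)/(2πk) = 0.2547/(2π·0.0708) = 0.5726 m·K/W
  R'_calcium silicate = ln(0.659/0.338)/(2πk) = 0.6677/(2π·0.0696) = 1.527 m·K/W
  R'_conv,out = 1/(2πr h) = 1/(2π·0.659·18.8) = 0.01285 m·K/W
ΣR = 2.456×10^-4 + 0.5726 + 1.527 + 0.01285 = 2.113 m·K/W
Q' = ΔT/ΣR = (635 K − 289.1 K)/2.113 = 163.7 W/m
From the inner boundary to the ceramic fibre blanket/calcium silicate interface, ΣR_partial = 0.5728 m·K/W.
T_interface = T_in − Q'·ΣR_partial = 635 K − (163.7)(0.5728) = 541 K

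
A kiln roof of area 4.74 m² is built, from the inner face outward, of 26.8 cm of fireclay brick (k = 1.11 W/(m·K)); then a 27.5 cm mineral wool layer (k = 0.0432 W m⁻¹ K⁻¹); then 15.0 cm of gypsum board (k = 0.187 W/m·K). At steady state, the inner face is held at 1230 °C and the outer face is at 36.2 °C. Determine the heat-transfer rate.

Resistance network (inner→outer):
  R_fireclay brick = L/(kA) = 0.268/(1.11·4.74) = 0.05094 K/W
  R_mineral wool = L/(kA) = 0.275/(0.0432·4.74) = 1.343 K/W
  R_gypsum board = L/(kA) = 0.150/(0.187·4.74) = 0.1692 K/W
ΣR = 0.05094 + 1.343 + 0.1692 = 1.563 K/W
Q = ΔT/ΣR = (1230 °C − 36.2 °C)/1.563 = 764 W

Q = 764 W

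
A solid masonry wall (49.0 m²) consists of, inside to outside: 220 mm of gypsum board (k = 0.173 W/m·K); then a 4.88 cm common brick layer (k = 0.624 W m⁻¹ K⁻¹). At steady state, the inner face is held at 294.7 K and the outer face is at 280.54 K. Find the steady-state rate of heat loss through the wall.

Treat each layer as a resistance in series:
  R_gypsum board = L/(kA) = 0.220/(0.173·49.0) = 0.02595 K/W
  R_common brick = L/(kA) = 0.0488/(0.624·49.0) = 0.001596 K/W
ΣR = 0.02595 + 0.001596 = 0.02755 K/W
Q = ΔT/ΣR = (294.7 K − 280.54 K)/0.02755 = 514 W

Q = 514 W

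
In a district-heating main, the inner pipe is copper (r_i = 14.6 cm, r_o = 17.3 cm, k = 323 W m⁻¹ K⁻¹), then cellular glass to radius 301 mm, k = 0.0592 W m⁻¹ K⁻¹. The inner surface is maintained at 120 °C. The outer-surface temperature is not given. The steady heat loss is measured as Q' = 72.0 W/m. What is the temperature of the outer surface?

Sum the resistances:
  R'_copper = ln(0.173/0.146)/(2πk) = 0.1697/(2π·323) = 8.361×10^-5 m·K/W
  R'_cellular glass = ln(0.301/0.173)/(2πk) = 0.5538/(2π·0.0592) = 1.489 m·K/W
ΣR = 1.489 m·K/W
ΔT = Q'·ΣR = 72.0 × 1.489 = 107.2 K
Heat flows outward, so T_out = T_in − ΔT = 120 − 107.2 = 12.8 °C

T_out = 12.8 °C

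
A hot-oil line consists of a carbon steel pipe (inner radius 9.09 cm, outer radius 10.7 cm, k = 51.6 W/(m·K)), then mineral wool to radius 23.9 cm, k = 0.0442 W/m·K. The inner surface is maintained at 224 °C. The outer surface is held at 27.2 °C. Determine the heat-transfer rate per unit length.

Resistance network (inner→outer):
  R'_carbon steel = ln(0.107/0.0909)/(2πk) = 0.1631/(2π·51.6) = 5.030×10^-4 m·K/W
  R'_mineral wool = ln(0.239/0.107)/(2πk) = 0.8036/(2π·0.0442) = 2.894 m·K/W
ΣR = 5.030×10^-4 + 2.894 = 2.895 m·K/W
Q' = ΔT/ΣR = (224 °C − 27.2 °C)/2.895 = 68.0 W/m

Q' = 68.0 W/m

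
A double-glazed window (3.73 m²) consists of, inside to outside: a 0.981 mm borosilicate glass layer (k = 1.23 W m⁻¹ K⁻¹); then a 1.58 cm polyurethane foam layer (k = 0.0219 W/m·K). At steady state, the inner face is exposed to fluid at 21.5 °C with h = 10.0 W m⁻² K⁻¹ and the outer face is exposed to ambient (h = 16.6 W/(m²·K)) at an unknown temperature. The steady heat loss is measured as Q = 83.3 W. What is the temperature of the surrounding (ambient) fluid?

T_out = 1.79 °C

Sum the resistances:
  R_conv,in = 1/(hA) = 1/(10.0·3.73) = 0.02681 K/W
  R_borosilicate glass = L/(kA) = 9.81×10^-4/(1.23·3.73) = 2.138×10^-4 K/W
  R_polyurethane foam = L/(kA) = 0.0158/(0.0219·3.73) = 0.1934 K/W
  R_conv,out = 1/(hA) = 1/(16.6·3.73) = 0.01615 K/W
ΣR = 0.2366 K/W
ΔT = Q·ΣR = 83.3 × 0.2366 = 19.71 K
Heat flows outward, so T_out = T_in − ΔT = 21.5 − 19.71 = 1.79 °C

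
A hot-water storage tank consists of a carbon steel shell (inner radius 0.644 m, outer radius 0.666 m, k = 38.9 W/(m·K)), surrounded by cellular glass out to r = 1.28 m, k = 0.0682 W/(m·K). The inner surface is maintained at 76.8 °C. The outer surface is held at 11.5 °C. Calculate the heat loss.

Series thermal resistances, inner to outer:
  R_carbon steel = (1/0.644 − 1/0.666)/(4πk) = 0.05129/(4π·38.9) = 1.049×10^-4 K/W
  R_cellular glass = (1/0.666 − 1/1.28)/(4πk) = 0.7203/(4π·0.0682) = 0.8404 K/W
ΣR = 1.049×10^-4 + 0.8404 = 0.8405 K/W
Q = ΔT/ΣR = (76.8 °C − 11.5 °C)/0.8405 = 77.7 W

Q = 77.7 W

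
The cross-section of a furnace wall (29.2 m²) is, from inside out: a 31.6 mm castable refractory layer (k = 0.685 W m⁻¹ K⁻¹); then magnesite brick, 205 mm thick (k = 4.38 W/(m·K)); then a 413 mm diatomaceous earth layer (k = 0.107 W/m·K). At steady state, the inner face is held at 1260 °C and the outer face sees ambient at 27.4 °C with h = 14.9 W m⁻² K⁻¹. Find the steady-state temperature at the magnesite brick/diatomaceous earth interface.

Series thermal resistances, inner to outer:
  R_castable refractory = L/(kA) = 0.0316/(0.685·29.2) = 0.001580 K/W
  R_magnesite brick = L/(kA) = 0.205/(4.38·29.2) = 0.001603 K/W
  R_diatomaceous earth = L/(kA) = 0.413/(0.107·29.2) = 0.1322 K/W
  R_conv,out = 1/(hA) = 1/(14.9·29.2) = 0.002298 K/W
ΣR = 0.001580 + 0.001603 + 0.1322 + 0.002298 = 0.1377 K/W
Q = ΔT/ΣR = (1260 °C − 27.4 °C)/0.1377 = 8951 W
From the inner boundary to the magnesite brick/diatomaceous earth interface, ΣR_partial = 0.003183 K/W.
T_interface = T_in − Q·ΣR_partial = 1260 °C − (8951)(0.003183) = 1232 °C

T = 1232 °C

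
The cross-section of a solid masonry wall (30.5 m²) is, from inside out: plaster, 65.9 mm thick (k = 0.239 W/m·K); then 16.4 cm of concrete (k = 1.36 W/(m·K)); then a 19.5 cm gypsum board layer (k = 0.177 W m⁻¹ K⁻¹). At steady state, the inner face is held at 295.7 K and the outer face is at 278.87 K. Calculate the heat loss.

Q = 343 W

Series thermal resistances, inner to outer:
  R_plaster = L/(kA) = 0.0659/(0.239·30.5) = 0.009040 K/W
  R_concrete = L/(kA) = 0.164/(1.36·30.5) = 0.003954 K/W
  R_gypsum board = L/(kA) = 0.195/(0.177·30.5) = 0.03612 K/W
ΣR = 0.009040 + 0.003954 + 0.03612 = 0.04911 K/W
Q = ΔT/ΣR = (295.7 K − 278.87 K)/0.04911 = 343 W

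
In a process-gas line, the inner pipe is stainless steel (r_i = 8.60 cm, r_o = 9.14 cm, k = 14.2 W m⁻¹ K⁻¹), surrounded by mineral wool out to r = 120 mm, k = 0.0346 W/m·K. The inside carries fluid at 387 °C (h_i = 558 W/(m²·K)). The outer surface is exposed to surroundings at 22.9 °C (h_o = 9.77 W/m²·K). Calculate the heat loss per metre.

Q' = 262 W/m

Treat each layer as a resistance in series:
  R'_conv,in = 1/(2πr h) = 1/(2π·0.0860·558) = 0.003317 m·K/W
  R'_stainless steel = ln(0.0914/0.0860)/(2πk) = 0.06090/(2π·14.2) = 6.826×10^-4 m·K/W
  R'_mineral wool = ln(0.120/0.0914)/(2πk) = 0.2722/(2π·0.0346) = 1.252 m·K/W
  R'_conv,out = 1/(2πr h) = 1/(2π·0.120·9.77) = 0.1358 m·K/W
ΣR = 0.003317 + 6.826×10^-4 + 1.252 + 0.1358 = 1.392 m·K/W
Q' = ΔT/ΣR = (387 °C − 22.9 °C)/1.392 = 262 W/m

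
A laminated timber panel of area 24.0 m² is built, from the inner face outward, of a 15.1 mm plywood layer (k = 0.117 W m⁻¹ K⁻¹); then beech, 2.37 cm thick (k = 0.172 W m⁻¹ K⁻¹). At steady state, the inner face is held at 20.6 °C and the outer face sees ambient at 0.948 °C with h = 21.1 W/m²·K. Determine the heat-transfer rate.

Series thermal resistances, inner to outer:
  R_plywood = L/(kA) = 0.0151/(0.117·24.0) = 0.005377 K/W
  R_beech = L/(kA) = 0.0237/(0.172·24.0) = 0.005741 K/W
  R_conv,out = 1/(hA) = 1/(21.1·24.0) = 0.001975 K/W
ΣR = 0.005377 + 0.005741 + 0.001975 = 0.01309 K/W
Q = ΔT/ΣR = (20.6 °C − 0.948 °C)/0.01309 = 1500 W

Q = 1500 W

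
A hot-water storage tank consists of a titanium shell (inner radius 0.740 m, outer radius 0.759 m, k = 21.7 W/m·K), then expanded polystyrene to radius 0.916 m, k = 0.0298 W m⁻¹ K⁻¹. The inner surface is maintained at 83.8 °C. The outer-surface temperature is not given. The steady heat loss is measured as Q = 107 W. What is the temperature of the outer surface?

Series resistances:
  R_titanium = (1/0.740 − 1/0.759)/(4πk) = 0.03383/(4π·21.7) = 1.241×10^-4 K/W
  R_expanded polystyrene = (1/0.759 − 1/0.916)/(4πk) = 0.2258/(4π·0.0298) = 0.6030 K/W
ΣR = 0.6032 K/W
ΔT = Q·ΣR = 107 × 0.6032 = 64.54 K
Heat flows outward, so T_out = T_in − ΔT = 83.8 − 64.54 = 19.3 °C

T_out = 19.3 °C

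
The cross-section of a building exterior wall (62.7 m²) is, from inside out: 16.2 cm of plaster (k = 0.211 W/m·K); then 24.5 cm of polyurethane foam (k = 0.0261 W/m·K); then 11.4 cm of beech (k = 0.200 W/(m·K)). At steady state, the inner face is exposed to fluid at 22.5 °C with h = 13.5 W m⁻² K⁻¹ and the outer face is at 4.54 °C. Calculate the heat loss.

Resistance network (inner→outer):
  R_conv,in = 1/(hA) = 1/(13.5·62.7) = 0.001181 K/W
  R_plaster = L/(kA) = 0.162/(0.211·62.7) = 0.01225 K/W
  R_polyurethane foam = L/(kA) = 0.245/(0.0261·62.7) = 0.1497 K/W
  R_beech = L/(kA) = 0.114/(0.200·62.7) = 0.009091 K/W
ΣR = 0.001181 + 0.01225 + 0.1497 + 0.009091 = 0.1722 K/W
Q = ΔT/ΣR = (22.5 °C − 4.54 °C)/0.1722 = 104 W

Q = 104 W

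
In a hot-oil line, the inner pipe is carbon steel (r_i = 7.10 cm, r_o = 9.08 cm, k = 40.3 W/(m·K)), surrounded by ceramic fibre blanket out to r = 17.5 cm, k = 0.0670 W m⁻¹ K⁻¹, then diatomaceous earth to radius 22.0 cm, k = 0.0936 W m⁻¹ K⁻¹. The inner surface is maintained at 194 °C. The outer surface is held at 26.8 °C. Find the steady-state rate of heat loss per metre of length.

Q' = 85.8 W/m

Resistance network (inner→outer):
  R'_carbon steel = ln(0.0908/0.0710)/(2πk) = 0.2460/(2π·40.3) = 9.714×10^-4 m·K/W
  R'_ceramic fibre blanket = ln(0.175/0.0908)/(2πk) = 0.6561/(2π·0.0670) = 1.559 m·K/W
  R'_diatomaceous earth = ln(0.220/0.175)/(2πk) = 0.2288/(2π·0.0936) = 0.3891 m·K/W
ΣR = 9.714×10^-4 + 1.559 + 0.3891 = 1.949 m·K/W
Q' = ΔT/ΣR = (194 °C − 26.8 °C)/1.949 = 85.8 W/m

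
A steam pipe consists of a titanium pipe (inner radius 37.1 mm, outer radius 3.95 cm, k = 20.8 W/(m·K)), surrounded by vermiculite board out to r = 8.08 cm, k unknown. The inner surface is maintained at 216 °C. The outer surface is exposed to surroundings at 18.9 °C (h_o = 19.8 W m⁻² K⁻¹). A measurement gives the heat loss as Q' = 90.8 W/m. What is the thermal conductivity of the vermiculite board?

ΣR = ΔT/Q' = |216 − 18.9|/90.8 = 2.171 m·K/W
Known resistances:
  R'_titanium = ln(0.0395/0.0371)/(2πk) = 0.06268/(2π·20.8) = 4.796×10^-4 m·K/W
  R'_conv,out = 1/(2πr h) = 1/(2π·0.0808·19.8) = 0.09948 m·K/W
R_vermiculite board = ΣR − ΣR_known = 2.171 − 0.09996 = 2.071 m·K/W
ln(r₂/r₁)/(2πk) = 2.071 ⇒ k = 0.7157/(2π·2.071) = 0.0550 W/m·K

k = 0.0550 W/m·K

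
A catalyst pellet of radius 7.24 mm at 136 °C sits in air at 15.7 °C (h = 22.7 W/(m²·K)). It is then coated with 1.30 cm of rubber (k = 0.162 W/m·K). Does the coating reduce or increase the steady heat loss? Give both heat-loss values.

increases: 1.80 → 2.31 W

Critical radius for a sphere: r_cr = 2k/h = 0.0143 m = 1.43 cm.
Outer radius after coating: r₂ = 0.00724 + 0.0130 = 0.02024 m.
r₁ < r_cr < r₂: heat loss rises to a maximum at r_cr then falls. Whether the coating helps depends on whether Q(r₂) has dropped back below Q(r₁).
Bare: R = 1/(4πr₁²h) = 66.88 K/W; Q = 120.3/66.88 = 1.80 W.
Coated: R = R_cond + R_conv = 52.14 K/W; Q = 120.3/52.14 = 2.31 W.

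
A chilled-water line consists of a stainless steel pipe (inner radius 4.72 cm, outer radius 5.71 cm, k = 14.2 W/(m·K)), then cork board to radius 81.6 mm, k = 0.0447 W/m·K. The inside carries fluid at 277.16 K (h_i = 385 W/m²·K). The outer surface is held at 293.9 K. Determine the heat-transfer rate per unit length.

Treat each layer as a resistance in series:
  R'_conv,in = 1/(2πr h) = 1/(2π·0.0472·385) = 0.008758 m·K/W
  R'_stainless steel = ln(0.0571/0.0472)/(2πk) = 0.1904/(2π·14.2) = 0.002134 m·K/W
  R'_cork board = ln(0.0816/0.0571)/(2πk) = 0.3570/(2π·0.0447) = 1.271 m·K/W
ΣR = 0.008758 + 0.002134 + 1.271 = 1.282 m·K/W
Q' = ΔT/ΣR = (277.16 K − 293.9 K)/1.282 = -13.1 W/m
(Negative Q' ⇒ heat flows inward; heat gain = 13.1 W/m.)

Q' = 13.1 W/m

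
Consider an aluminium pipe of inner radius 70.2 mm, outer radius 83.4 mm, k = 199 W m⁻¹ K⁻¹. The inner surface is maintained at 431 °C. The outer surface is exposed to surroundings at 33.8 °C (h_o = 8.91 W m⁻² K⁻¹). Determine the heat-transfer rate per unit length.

Q' = 1850 W/m

Series thermal resistances, inner to outer:
  R'_aluminium = ln(0.0834/0.0702)/(2πk) = 0.1723/(2π·199) = 1.378×10^-4 m·K/W
  R'_conv,out = 1/(2πr h) = 1/(2π·0.0834·8.91) = 0.2142 m·K/W
ΣR = 1.378×10^-4 + 0.2142 = 0.2143 m·K/W
Q' = ΔT/ΣR = (431 °C − 33.8 °C)/0.2143 = 1850 W/m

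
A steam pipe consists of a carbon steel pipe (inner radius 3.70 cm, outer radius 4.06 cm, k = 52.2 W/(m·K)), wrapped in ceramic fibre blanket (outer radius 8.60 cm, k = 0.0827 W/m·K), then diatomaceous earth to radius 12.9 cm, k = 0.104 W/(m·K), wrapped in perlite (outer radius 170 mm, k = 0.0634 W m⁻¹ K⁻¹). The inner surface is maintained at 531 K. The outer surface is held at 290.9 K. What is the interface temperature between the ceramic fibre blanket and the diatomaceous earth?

Series thermal resistances, inner to outer:
  R'_carbon steel = ln(0.0406/0.0370)/(2πk) = 0.09285/(2π·52.2) = 2.831×10^-4 m·K/W
  R'_ceramic fibre blanket = ln(0.0860/0.0406)/(2πk) = 0.7506/(2π·0.0827) = 1.444 m·K/W
  R'_diatomaceous earth = ln(0.129/0.0860)/(2πk) = 0.4055/(2π·0.104) = 0.6205 m·K/W
  R'_perlite = ln(0.170/0.129)/(2πk) = 0.2760/(2π·0.0634) = 0.6928 m·K/W
ΣR = 2.831×10^-4 + 1.444 + 0.6205 + 0.6928 = 2.758 m·K/W
Q' = ΔT/ΣR = (531 K − 290.9 K)/2.758 = 87.06 W/m
From the inner boundary to the ceramic fibre blanket/diatomaceous earth interface, ΣR_partial = 1.444 m·K/W.
T_interface = T_in − Q'·ΣR_partial = 531 K − (87.06)(1.444) = 405 K

T = 405 K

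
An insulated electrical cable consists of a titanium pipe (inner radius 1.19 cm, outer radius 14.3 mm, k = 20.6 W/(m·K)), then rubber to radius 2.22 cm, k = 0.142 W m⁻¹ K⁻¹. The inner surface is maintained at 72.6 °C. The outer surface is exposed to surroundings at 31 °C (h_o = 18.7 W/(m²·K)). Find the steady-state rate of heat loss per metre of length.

Q' = 47.4 W/m

Treat each layer as a resistance in series:
  R'_titanium = ln(0.0143/0.0119)/(2πk) = 0.1837/(2π·20.6) = 0.001419 m·K/W
  R'_rubber = ln(0.0222/0.0143)/(2πk) = 0.4398/(2π·0.142) = 0.4930 m·K/W
  R'_conv,out = 1/(2πr h) = 1/(2π·0.0222·18.7) = 0.3834 m·K/W
ΣR = 0.001419 + 0.4930 + 0.3834 = 0.8778 m·K/W
Q' = ΔT/ΣR = (72.6 °C − 31 °C)/0.8778 = 47.4 W/m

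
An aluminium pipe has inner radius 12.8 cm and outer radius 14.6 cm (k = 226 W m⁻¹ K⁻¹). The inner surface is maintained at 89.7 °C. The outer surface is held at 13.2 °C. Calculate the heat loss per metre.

Q' = 2πk·ΔT/ln(r₂/r₁) = 2π × 226 × 76.5 / ln(0.146/0.128) = 8.26×10^5 W/m

Q' = 8.26×10^5 W/m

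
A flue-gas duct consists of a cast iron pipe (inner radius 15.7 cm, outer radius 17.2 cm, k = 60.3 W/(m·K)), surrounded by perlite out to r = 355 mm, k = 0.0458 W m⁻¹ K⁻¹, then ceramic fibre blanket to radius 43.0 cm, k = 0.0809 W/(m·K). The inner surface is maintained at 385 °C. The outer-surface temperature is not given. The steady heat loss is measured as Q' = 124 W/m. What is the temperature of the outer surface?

T_out = 26.0 °C

Series resistances:
  R'_cast iron = ln(0.172/0.157)/(2πk) = 0.09125/(2π·60.3) = 2.408×10^-4 m·K/W
  R'_perlite = ln(0.355/0.172)/(2πk) = 0.7246/(2π·0.0458) = 2.518 m·K/W
  R'_ceramic fibre blanket = ln(0.430/0.355)/(2πk) = 0.1917/(2π·0.0809) = 0.3771 m·K/W
ΣR = 2.895 m·K/W
ΔT = Q'·ΣR = 124 × 2.895 = 359.0 K
Heat flows outward, so T_out = T_in − ΔT = 385 − 359.0 = 26.0 °C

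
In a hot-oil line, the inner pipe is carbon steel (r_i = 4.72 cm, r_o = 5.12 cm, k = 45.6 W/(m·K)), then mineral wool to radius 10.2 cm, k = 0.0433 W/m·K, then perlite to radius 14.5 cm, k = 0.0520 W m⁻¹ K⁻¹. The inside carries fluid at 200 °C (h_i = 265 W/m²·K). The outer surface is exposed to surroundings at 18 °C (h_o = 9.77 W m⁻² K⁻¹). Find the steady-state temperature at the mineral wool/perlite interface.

Resistance network (inner→outer):
  R'_conv,in = 1/(2πr h) = 1/(2π·0.0472·265) = 0.01272 m·K/W
  R'_carbon steel = ln(0.0512/0.0472)/(2πk) = 0.08135/(2π·45.6) = 2.839×10^-4 m·K/W
  R'_mineral wool = ln(0.102/0.0512)/(2πk) = 0.6892/(2π·0.0433) = 2.533 m·K/W
  R'_perlite = ln(0.145/0.102)/(2πk) = 0.3518/(2π·0.0520) = 1.077 m·K/W
  R'_conv,out = 1/(2πr h) = 1/(2π·0.145·9.77) = 0.1123 m·K/W
ΣR = 0.01272 + 2.839×10^-4 + 2.533 + 1.077 + 0.1123 = 3.735 m·K/W
Q' = ΔT/ΣR = (200 °C − 18 °C)/3.735 = 48.73 W/m
From the inner boundary to the mineral wool/perlite interface, ΣR_partial = 2.546 m·K/W.
T_interface = T_in − Q'·ΣR_partial = 200 °C − (48.73)(2.546) = 75.9 °C

T = 75.9 °C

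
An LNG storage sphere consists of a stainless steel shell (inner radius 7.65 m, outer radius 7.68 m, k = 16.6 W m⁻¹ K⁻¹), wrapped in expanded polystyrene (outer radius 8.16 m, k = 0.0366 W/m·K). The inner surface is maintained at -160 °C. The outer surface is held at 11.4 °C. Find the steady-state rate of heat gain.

Series thermal resistances, inner to outer:
  R_stainless steel = (1/7.65 − 1/7.68)/(4πk) = 5.106×10^-4/(4π·16.6) = 2.448×10^-6 K/W
  R_expanded polystyrene = (1/7.68 − 1/8.16)/(4πk) = 0.007659/(4π·0.0366) = 0.01665 K/W
ΣR = 2.448×10^-6 + 0.01665 = 0.01665 K/W
Q = ΔT/ΣR = (-160 °C − 11.4 °C)/0.01665 = -10300 W
(Negative Q ⇒ heat flows inward; heat gain = 10300 W.)

Q = 10.3 kW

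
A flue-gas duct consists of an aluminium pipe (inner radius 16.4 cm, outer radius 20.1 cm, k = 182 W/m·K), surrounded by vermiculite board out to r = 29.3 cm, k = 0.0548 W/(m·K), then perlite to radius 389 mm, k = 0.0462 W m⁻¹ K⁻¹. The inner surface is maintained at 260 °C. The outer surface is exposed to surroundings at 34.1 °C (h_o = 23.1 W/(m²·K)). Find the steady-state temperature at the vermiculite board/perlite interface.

T = 142 °C

Series thermal resistances, inner to outer:
  R'_aluminium = ln(0.201/0.164)/(2πk) = 0.2034/(2π·182) = 1.779×10^-4 m·K/W
  R'_vermiculite board = ln(0.293/0.201)/(2πk) = 0.3769/(2π·0.0548) = 1.095 m·K/W
  R'_perlite = ln(0.389/0.293)/(2πk) = 0.2834/(2π·0.0462) = 0.9763 m·K/W
  R'_conv,out = 1/(2πr h) = 1/(2π·0.389·23.1) = 0.01771 m·K/W
ΣR = 1.779×10^-4 + 1.095 + 0.9763 + 0.01771 = 2.089 m·K/W
Q' = ΔT/ΣR = (260 °C − 34.1 °C)/2.089 = 108.1 W/m
From the inner boundary to the vermiculite board/perlite interface, ΣR_partial = 1.095 m·K/W.
T_interface = T_in − Q'·ΣR_partial = 260 °C − (108.1)(1.095) = 142 °C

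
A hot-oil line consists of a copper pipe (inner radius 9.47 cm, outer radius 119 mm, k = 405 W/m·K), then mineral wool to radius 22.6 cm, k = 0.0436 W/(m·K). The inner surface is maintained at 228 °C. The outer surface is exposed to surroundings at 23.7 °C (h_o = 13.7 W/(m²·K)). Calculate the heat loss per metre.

Resistance network (inner→outer):
  R'_copper = ln(0.119/0.0947)/(2πk) = 0.2284/(2π·405) = 8.976×10^-5 m·K/W
  R'_mineral wool = ln(0.226/0.119)/(2πk) = 0.6414/(2π·0.0436) = 2.341 m·K/W
  R'_conv,out = 1/(2πr h) = 1/(2π·0.226·13.7) = 0.05140 m·K/W
ΣR = 8.976×10^-5 + 2.341 + 0.05140 = 2.392 m·K/W
Q' = ΔT/ΣR = (228 °C − 23.7 °C)/2.392 = 85.4 W/m

Q' = 85.4 W/m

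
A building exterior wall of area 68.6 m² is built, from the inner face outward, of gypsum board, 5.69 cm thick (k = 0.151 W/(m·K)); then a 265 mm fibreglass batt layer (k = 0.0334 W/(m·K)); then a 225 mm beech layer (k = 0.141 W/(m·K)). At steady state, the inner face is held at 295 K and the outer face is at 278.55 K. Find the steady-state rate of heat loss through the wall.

Q = 114 W

Treat each layer as a resistance in series:
  R_gypsum board = L/(kA) = 0.0569/(0.151·68.6) = 0.005493 K/W
  R_fibreglass batt = L/(kA) = 0.265/(0.0334·68.6) = 0.1157 K/W
  R_beech = L/(kA) = 0.225/(0.141·68.6) = 0.02326 K/W
ΣR = 0.005493 + 0.1157 + 0.02326 = 0.1445 K/W
Q = ΔT/ΣR = (295 K − 278.55 K)/0.1445 = 114 W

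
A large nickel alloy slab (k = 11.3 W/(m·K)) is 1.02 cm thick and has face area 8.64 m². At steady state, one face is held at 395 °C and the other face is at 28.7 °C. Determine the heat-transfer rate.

Q = 3.51×10^6 W

Q = kA·ΔT/L = 11.3 × 8.64 × |395 °C − 28.7 °C| / 0.0102 = 3.51×10^6 W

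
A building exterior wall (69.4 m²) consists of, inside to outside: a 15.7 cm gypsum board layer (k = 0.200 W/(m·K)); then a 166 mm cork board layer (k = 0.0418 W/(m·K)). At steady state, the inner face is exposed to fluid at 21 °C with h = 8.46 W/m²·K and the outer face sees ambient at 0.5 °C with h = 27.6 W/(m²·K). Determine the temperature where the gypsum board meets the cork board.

Treat each layer as a resistance in series:
  R_conv,in = 1/(hA) = 1/(8.46·69.4) = 0.001703 K/W
  R_gypsum board = L/(kA) = 0.157/(0.200·69.4) = 0.01131 K/W
  R_cork board = L/(kA) = 0.166/(0.0418·69.4) = 0.05722 K/W
  R_conv,out = 1/(hA) = 1/(27.6·69.4) = 5.221×10^-4 K/W
ΣR = 0.001703 + 0.01131 + 0.05722 + 5.221×10^-4 = 0.07076 K/W
Q = ΔT/ΣR = (21 °C − 0.5 °C)/0.07076 = 289.7 W
From the inner boundary to the gypsum board/cork board interface, ΣR_partial = 0.01301 K/W.
T_interface = T_in − Q·ΣR_partial = 21 °C − (289.7)(0.01301) = 17.2 °C

T = 17.2 °C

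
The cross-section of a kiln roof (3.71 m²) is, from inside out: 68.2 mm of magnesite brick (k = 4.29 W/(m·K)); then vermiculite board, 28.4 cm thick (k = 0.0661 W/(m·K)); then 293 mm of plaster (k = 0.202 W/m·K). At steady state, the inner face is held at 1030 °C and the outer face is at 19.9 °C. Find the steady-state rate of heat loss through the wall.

Treat each layer as a resistance in series:
  R_magnesite brick = L/(kA) = 0.0682/(4.29·3.71) = 0.004285 K/W
  R_vermiculite board = L/(kA) = 0.284/(0.0661·3.71) = 1.158 K/W
  R_plaster = L/(kA) = 0.293/(0.202·3.71) = 0.3910 K/W
ΣR = 0.004285 + 1.158 + 0.3910 = 1.553 K/W
Q = ΔT/ΣR = (1030 °C − 19.9 °C)/1.553 = 650 W

Q = 650 W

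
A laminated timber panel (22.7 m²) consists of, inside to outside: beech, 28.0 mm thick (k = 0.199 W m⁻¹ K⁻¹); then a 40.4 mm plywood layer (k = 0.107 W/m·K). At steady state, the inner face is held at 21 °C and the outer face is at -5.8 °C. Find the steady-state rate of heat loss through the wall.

Resistance network (inner→outer):
  R_beech = L/(kA) = 0.0280/(0.199·22.7) = 0.006198 K/W
  R_plywood = L/(kA) = 0.0404/(0.107·22.7) = 0.01663 K/W
ΣR = 0.006198 + 0.01663 = 0.02283 K/W
Q = ΔT/ΣR = (21 °C − -5.8 °C)/0.02283 = 1170 W

Q = 1170 W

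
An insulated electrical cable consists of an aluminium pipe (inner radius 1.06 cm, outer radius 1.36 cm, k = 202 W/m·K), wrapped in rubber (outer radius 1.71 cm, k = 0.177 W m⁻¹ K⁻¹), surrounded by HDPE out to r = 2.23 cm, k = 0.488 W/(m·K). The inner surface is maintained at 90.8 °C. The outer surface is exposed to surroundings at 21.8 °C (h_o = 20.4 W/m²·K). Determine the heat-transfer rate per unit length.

Q' = 107 W/m

Resistance network (inner→outer):
  R'_aluminium = ln(0.0136/0.0106)/(2πk) = 0.2492/(2π·202) = 1.964×10^-4 m·K/W
  R'_rubber = ln(0.0171/0.0136)/(2πk) = 0.2290/(2π·0.177) = 0.2059 m·K/W
  R'_HDPE = ln(0.0223/0.0171)/(2πk) = 0.2655/(2π·0.488) = 0.08659 m·K/W
  R'_conv,out = 1/(2πr h) = 1/(2π·0.0223·20.4) = 0.3499 m·K/W
ΣR = 1.964×10^-4 + 0.2059 + 0.08659 + 0.3499 = 0.6426 m·K/W
Q' = ΔT/ΣR = (90.8 °C − 21.8 °C)/0.6426 = 107 W/m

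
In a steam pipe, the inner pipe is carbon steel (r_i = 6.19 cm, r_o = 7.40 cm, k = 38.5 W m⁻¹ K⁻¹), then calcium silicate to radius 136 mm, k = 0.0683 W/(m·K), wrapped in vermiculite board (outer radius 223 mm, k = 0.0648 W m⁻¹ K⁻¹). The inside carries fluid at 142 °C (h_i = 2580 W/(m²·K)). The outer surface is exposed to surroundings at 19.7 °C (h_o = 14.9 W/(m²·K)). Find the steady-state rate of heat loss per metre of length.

Q' = 45.6 W/m

Resistance network (inner→outer):
  R'_conv,in = 1/(2πr h) = 1/(2π·0.0619·2580) = 9.966×10^-4 m·K/W
  R'_carbon steel = ln(0.0740/0.0619)/(2πk) = 0.1785/(2π·38.5) = 7.381×10^-4 m·K/W
  R'_calcium silicate = ln(0.136/0.0740)/(2πk) = 0.6086/(2π·0.0683) = 1.418 m·K/W
  R'_vermiculite board = ln(0.223/0.136)/(2πk) = 0.4945/(2π·0.0648) = 1.215 m·K/W
  R'_conv,out = 1/(2πr h) = 1/(2π·0.223·14.9) = 0.04790 m·K/W
ΣR = 9.966×10^-4 + 7.381×10^-4 + 1.418 + 1.215 + 0.04790 = 2.683 m·K/W
Q' = ΔT/ΣR = (142 °C − 19.7 °C)/2.683 = 45.6 W/m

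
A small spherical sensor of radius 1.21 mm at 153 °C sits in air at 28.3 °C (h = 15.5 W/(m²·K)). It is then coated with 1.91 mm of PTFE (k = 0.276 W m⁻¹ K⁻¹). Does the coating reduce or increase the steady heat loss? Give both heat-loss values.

increases: 0.0356 → 0.185 W

Critical radius for a sphere: r_cr = 2k/h = 0.0356 m = 3.56 cm.
Outer radius after coating: r₂ = 0.00121 + 0.00191 = 0.00312 m.
Since r₁ < r_cr and r₂ ≤ r_cr, the coating moves toward the maximum at r_cr — heat loss rises.
Bare: R = 1/(4πr₁²h) = 3507 K/W; Q = 124.7/3507 = 0.0356 W.
Coated: R = R_cond + R_conv = 673.3 K/W; Q = 124.7/673.3 = 0.185 W.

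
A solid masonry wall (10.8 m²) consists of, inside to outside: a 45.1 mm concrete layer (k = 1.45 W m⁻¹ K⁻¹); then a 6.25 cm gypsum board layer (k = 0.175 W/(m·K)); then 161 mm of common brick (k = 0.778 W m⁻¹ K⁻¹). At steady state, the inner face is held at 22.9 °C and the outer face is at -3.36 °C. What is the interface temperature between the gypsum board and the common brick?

T = 5.77 °C

Treat each layer as a resistance in series:
  R_concrete = L/(kA) = 0.0451/(1.45·10.8) = 0.002880 K/W
  R_gypsum board = L/(kA) = 0.0625/(0.175·10.8) = 0.03307 K/W
  R_common brick = L/(kA) = 0.161/(0.778·10.8) = 0.01916 K/W
ΣR = 0.002880 + 0.03307 + 0.01916 = 0.05511 K/W
Q = ΔT/ΣR = (22.9 °C − -3.36 °C)/0.05511 = 476.5 W
From the inner boundary to the gypsum board/common brick interface, ΣR_partial = 0.03595 K/W.
T_interface = T_in − Q·ΣR_partial = 22.9 °C − (476.5)(0.03595) = 5.77 °C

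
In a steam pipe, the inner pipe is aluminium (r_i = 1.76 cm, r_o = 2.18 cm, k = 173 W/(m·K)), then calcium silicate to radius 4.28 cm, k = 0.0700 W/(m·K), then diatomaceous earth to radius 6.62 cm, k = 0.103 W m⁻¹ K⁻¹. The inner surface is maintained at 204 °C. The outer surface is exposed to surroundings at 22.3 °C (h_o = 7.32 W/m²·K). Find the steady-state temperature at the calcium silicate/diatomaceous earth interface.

Treat each layer as a resistance in series:
  R'_aluminium = ln(0.0218/0.0176)/(2πk) = 0.2140/(2π·173) = 1.969×10^-4 m·K/W
  R'_calcium silicate = ln(0.0428/0.0218)/(2πk) = 0.6746/(2π·0.0700) = 1.534 m·K/W
  R'_diatomaceous earth = ln(0.0662/0.0428)/(2πk) = 0.4361/(2π·0.103) = 0.6739 m·K/W
  R'_conv,out = 1/(2πr h) = 1/(2π·0.0662·7.32) = 0.3284 m·K/W
ΣR = 1.969×10^-4 + 1.534 + 0.6739 + 0.3284 = 2.536 m·K/W
Q' = ΔT/ΣR = (204 °C − 22.3 °C)/2.536 = 71.65 W/m
From the inner boundary to the calcium silicate/diatomaceous earth interface, ΣR_partial = 1.534 m·K/W.
T_interface = T_in − Q'·ΣR_partial = 204 °C − (71.65)(1.534) = 94.1 °C

T = 94.1 °C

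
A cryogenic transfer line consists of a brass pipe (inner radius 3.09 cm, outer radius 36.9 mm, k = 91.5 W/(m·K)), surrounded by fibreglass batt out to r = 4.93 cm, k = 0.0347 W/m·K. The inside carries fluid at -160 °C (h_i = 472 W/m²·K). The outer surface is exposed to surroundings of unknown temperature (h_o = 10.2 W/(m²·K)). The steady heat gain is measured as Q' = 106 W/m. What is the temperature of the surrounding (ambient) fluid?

Series resistances:
  R'_conv,in = 1/(2πr h) = 1/(2π·0.0309·472) = 0.01091 m·K/W
  R'_brass = ln(0.0369/0.0309)/(2πk) = 0.1775/(2π·91.5) = 3.087×10^-4 m·K/W
  R'_fibreglass batt = ln(0.0493/0.0369)/(2πk) = 0.2897/(2π·0.0347) = 1.329 m·K/W
  R'_conv,out = 1/(2πr h) = 1/(2π·0.0493·10.2) = 0.3165 m·K/W
ΣR = 1.657 m·K/W
ΔT = Q'·ΣR = 106 × 1.657 = 175.6 K
Heat flows inward, so T_out = T_in + ΔT = -160 + 175.6 = 15.6 °C

T_out = 15.6 °C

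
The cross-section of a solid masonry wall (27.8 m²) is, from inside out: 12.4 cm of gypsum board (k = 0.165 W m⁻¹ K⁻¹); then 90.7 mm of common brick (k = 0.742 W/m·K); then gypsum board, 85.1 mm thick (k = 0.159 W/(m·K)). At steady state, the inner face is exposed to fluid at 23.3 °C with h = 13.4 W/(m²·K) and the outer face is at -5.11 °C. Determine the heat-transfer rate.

Q = 532 W

Series thermal resistances, inner to outer:
  R_conv,in = 1/(hA) = 1/(13.4·27.8) = 0.002684 K/W
  R_gypsum board = L/(kA) = 0.124/(0.165·27.8) = 0.02703 K/W
  R_common brick = L/(kA) = 0.0907/(0.742·27.8) = 0.004397 K/W
  R_gypsum board = L/(kA) = 0.0851/(0.159·27.8) = 0.01925 K/W
ΣR = 0.002684 + 0.02703 + 0.004397 + 0.01925 = 0.05336 K/W
Q = ΔT/ΣR = (23.3 °C − -5.11 °C)/0.05336 = 532 W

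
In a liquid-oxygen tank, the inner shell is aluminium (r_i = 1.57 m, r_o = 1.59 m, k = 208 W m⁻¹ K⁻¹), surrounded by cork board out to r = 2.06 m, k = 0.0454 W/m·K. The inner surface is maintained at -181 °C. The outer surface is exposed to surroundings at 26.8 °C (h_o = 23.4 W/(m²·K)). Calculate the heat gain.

Resistance network (inner→outer):
  R_aluminium = (1/1.57 − 1/1.59)/(4πk) = 0.008012/(4π·208) = 3.065×10^-6 K/W
  R_cork board = (1/1.59 − 1/2.06)/(4πk) = 0.1435/(4π·0.0454) = 0.2515 K/W
  R_conv,out = 1/(4πr²h) = 1/(4π·2.06²·23.4) = 8.014×10^-4 K/W
ΣR = 3.065×10^-6 + 0.2515 + 8.014×10^-4 = 0.2523 K/W
Q = ΔT/ΣR = (-181 °C − 26.8 °C)/0.2523 = -824 W
(Negative Q ⇒ heat flows inward; heat gain = 824 W.)

Q = 824 W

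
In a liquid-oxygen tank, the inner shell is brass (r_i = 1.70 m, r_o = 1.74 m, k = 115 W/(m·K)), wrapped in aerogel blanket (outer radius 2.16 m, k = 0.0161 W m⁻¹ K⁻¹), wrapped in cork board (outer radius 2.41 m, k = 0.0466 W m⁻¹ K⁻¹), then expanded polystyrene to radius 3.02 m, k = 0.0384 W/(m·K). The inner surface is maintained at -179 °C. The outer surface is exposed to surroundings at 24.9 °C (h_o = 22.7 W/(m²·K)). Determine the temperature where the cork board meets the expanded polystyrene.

Treat each layer as a resistance in series:
  R_brass = (1/1.70 − 1/1.74)/(4πk) = 0.01352/(4π·115) = 9.357×10^-6 K/W
  R_aerogel blanket = (1/1.74 − 1/2.16)/(4πk) = 0.1117/(4π·0.0161) = 0.5523 K/W
  R_cork board = (1/2.16 − 1/2.41)/(4πk) = 0.04803/(4π·0.0466) = 0.08201 K/W
  R_expanded polystyrene = (1/2.41 − 1/3.02)/(4πk) = 0.08381/(4π·0.0384) = 0.1737 K/W
  R_conv,out = 1/(4πr²h) = 1/(4π·3.02²·22.7) = 3.844×10^-4 K/W
ΣR = 9.357×10^-6 + 0.5523 + 0.08201 + 0.1737 + 3.844×10^-4 = 0.8084 K/W
Q = ΔT/ΣR = (-179 °C − 24.9 °C)/0.8084 = -252.2 W
From the inner boundary to the cork board/expanded polystyrene interface, ΣR_partial = 0.6343 K/W.
T_interface = T_in − Q·ΣR_partial = -179 °C − (-252.2)(0.6343) = -19.0 °C

T = -19.0 °C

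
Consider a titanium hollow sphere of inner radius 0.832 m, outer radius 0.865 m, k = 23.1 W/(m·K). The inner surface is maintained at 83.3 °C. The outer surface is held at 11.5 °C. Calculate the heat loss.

Q = 4πk·ΔT/(1/r₁ − 1/r₂) = 4π × 23.1 × 71.8 / (1/0.832 − 1/0.865) = 4.55×10^5 W

Q = 4.55×10^5 W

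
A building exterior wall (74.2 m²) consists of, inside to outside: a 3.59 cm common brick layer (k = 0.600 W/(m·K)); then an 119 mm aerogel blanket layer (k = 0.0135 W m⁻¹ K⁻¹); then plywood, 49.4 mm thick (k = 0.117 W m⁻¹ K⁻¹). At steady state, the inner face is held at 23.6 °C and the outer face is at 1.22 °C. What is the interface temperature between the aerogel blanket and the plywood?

Resistance network (inner→outer):
  R_common brick = L/(kA) = 0.0359/(0.600·74.2) = 8.064×10^-4 K/W
  R_aerogel blanket = L/(kA) = 0.119/(0.0135·74.2) = 0.1188 K/W
  R_plywood = L/(kA) = 0.0494/(0.117·74.2) = 0.005690 K/W
ΣR = 8.064×10^-4 + 0.1188 + 0.005690 = 0.1253 K/W
Q = ΔT/ΣR = (23.6 °C − 1.22 °C)/0.1253 = 178.6 W
From the inner boundary to the aerogel blanket/plywood interface, ΣR_partial = 0.1196 K/W.
T_interface = T_in − Q·ΣR_partial = 23.6 °C − (178.6)(0.1196) = 2.24 °C

T = 2.24 °C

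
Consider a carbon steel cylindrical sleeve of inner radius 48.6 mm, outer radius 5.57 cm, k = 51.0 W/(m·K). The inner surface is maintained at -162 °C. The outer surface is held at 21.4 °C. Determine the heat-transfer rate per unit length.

Q' = 2πk·ΔT/ln(r₂/r₁) = 2π × 51.0 × 183.4 / ln(0.0557/0.0486) = 4.31×10^5 W/m

Q' = 431 kW/m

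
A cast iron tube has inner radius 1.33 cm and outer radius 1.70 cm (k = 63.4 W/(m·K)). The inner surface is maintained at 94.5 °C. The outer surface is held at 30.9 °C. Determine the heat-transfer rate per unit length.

Q' = 1.03×10^5 W/m

Q' = 2πk·ΔT/ln(r₂/r₁) = 2π × 63.4 × 63.6 / ln(0.0170/0.0133) = 1.03×10^5 W/m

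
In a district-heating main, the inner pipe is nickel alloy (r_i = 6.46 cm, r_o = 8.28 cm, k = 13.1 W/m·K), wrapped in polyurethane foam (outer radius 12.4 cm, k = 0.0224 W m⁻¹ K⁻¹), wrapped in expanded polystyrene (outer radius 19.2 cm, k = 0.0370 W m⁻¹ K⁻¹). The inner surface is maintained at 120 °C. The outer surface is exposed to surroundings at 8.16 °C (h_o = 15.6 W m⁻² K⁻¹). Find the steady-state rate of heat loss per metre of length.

Treat each layer as a resistance in series:
  R'_nickel alloy = ln(0.0828/0.0646)/(2πk) = 0.2482/(2π·13.1) = 0.003016 m·K/W
  R'_polyurethane foam = ln(0.124/0.0828)/(2πk) = 0.4039/(2π·0.0224) = 2.869 m·K/W
  R'_expanded polystyrene = ln(0.192/0.124)/(2πk) = 0.4372/(2π·0.0370) = 1.881 m·K/W
  R'_conv,out = 1/(2πr h) = 1/(2π·0.192·15.6) = 0.05314 m·K/W
ΣR = 0.003016 + 2.869 + 1.881 + 0.05314 = 4.806 m·K/W
Q' = ΔT/ΣR = (120 °C − 8.16 °C)/4.806 = 23.3 W/m

Q' = 23.3 W/m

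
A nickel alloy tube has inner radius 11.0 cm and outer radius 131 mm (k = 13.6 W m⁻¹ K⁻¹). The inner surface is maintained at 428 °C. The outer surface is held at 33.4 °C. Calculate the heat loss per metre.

Q' = 2πk·ΔT/ln(r₂/r₁) = 2π × 13.6 × 394.6 / ln(0.131/0.110) = 1.93×10^5 W/m

Q' = 1.93×10^5 W/m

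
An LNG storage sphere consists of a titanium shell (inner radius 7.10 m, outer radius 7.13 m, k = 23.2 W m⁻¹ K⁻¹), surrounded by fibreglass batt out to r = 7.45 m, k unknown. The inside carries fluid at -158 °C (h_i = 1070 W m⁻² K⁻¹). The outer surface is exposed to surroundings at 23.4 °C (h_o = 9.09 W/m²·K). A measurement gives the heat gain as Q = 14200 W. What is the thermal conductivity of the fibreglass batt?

ΣR = ΔT/Q = |-158 − 23.4|/14200 = 0.01277 K/W
Known resistances:
  R_conv,in = 1/(4πr²h) = 1/(4π·7.10²·1070) = 1.475×10^-6 K/W
  R_titanium = (1/7.10 − 1/7.13)/(4πk) = 5.926×10^-4/(4π·23.2) = 2.033×10^-6 K/W
  R_conv,out = 1/(4πr²h) = 1/(4π·7.45²·9.09) = 1.577×10^-4 K/W
R_fibreglass batt = ΣR − ΣR_known = 0.01277 − 1.612×10^-4 = 0.01261 K/W
(1/r₁−1/r₂)/(4πk) = 0.01261 ⇒ k = 0.006024/(4π·0.01261) = 0.0380 W/m·K

k = 0.0380 W/m·K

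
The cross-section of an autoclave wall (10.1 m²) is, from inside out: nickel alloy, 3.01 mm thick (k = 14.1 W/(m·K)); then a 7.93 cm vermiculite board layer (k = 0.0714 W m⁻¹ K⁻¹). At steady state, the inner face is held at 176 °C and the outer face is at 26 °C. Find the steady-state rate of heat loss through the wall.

Q = 1360 W

Resistance network (inner→outer):
  R_nickel alloy = L/(kA) = 0.00301/(14.1·10.1) = 2.114×10^-5 K/W
  R_vermiculite board = L/(kA) = 0.0793/(0.0714·10.1) = 0.1100 K/W
ΣR = 2.114×10^-5 + 0.1100 = 0.1100 K/W
Q = ΔT/ΣR = (176 °C − 26 °C)/0.1100 = 1360 W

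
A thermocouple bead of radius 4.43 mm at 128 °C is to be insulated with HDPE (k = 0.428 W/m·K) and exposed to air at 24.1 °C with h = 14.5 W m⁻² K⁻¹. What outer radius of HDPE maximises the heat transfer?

For a sphere, r_cr = 2k_ins/h = 2·0.428/14.5 = 0.0590 m = 5.90 cm

r_cr = 5.90 cm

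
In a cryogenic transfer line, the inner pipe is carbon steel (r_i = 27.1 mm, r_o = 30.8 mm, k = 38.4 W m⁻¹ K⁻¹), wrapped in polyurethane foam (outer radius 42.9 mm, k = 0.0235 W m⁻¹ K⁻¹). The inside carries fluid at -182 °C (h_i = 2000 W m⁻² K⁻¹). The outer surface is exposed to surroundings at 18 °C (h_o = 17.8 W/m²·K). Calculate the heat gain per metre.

Q' = 81.4 W/m

Series thermal resistances, inner to outer:
  R'_conv,in = 1/(2πr h) = 1/(2π·0.0271·2000) = 0.002936 m·K/W
  R'_carbon steel = ln(0.0308/0.0271)/(2πk) = 0.1280/(2π·38.4) = 5.304×10^-4 m·K/W
  R'_polyurethane foam = ln(0.0429/0.0308)/(2πk) = 0.3314/(2π·0.0235) = 2.244 m·K/W
  R'_conv,out = 1/(2πr h) = 1/(2π·0.0429·17.8) = 0.2084 m·K/W
ΣR = 0.002936 + 5.304×10^-4 + 2.244 + 0.2084 = 2.456 m·K/W
Q' = ΔT/ΣR = (-182 °C − 18 °C)/2.456 = -81.4 W/m
(Negative Q' ⇒ heat flows inward; heat gain = 81.4 W/m.)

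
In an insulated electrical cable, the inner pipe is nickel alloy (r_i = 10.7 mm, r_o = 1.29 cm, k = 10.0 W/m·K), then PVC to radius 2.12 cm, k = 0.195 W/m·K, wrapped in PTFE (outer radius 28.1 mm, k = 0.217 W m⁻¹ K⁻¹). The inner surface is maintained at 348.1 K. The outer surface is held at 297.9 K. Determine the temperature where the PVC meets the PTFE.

T = 314.8 K

Series thermal resistances, inner to outer:
  R'_nickel alloy = ln(0.0129/0.0107)/(2πk) = 0.1870/(2π·10.0) = 0.002976 m·K/W
  R'_PVC = ln(0.0212/0.0129)/(2πk) = 0.4968/(2π·0.195) = 0.4055 m·K/W
  R'_PTFE = ln(0.0281/0.0212)/(2πk) = 0.2818/(2π·0.217) = 0.2067 m·K/W
ΣR = 0.002976 + 0.4055 + 0.2067 = 0.6152 m·K/W
Q' = ΔT/ΣR = (348.1 K − 297.9 K)/0.6152 = 81.60 W/m
From the inner boundary to the PVC/PTFE interface, ΣR_partial = 0.4085 m·K/W.
T_interface = T_in − Q'·ΣR_partial = 348.1 K − (81.60)(0.4085) = 314.8 K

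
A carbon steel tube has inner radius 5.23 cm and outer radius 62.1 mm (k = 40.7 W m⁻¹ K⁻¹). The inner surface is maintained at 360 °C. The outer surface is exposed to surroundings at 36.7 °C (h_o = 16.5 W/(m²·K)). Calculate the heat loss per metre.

Series thermal resistances, inner to outer:
  R'_carbon steel = ln(0.0621/0.0523)/(2πk) = 0.1717/(2π·40.7) = 6.716×10^-4 m·K/W
  R'_conv,out = 1/(2πr h) = 1/(2π·0.0621·16.5) = 0.1553 m·K/W
ΣR = 6.716×10^-4 + 0.1553 = 0.1560 m·K/W
Q' = ΔT/ΣR = (360 °C − 36.7 °C)/0.1560 = 2070 W/m

Q' = 2.07 kW/m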